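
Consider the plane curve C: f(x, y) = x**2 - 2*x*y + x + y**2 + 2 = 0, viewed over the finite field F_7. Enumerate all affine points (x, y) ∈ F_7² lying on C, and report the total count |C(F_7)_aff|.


Affine F_7-points: {(1, 3), (1, 6), (3, 0), (3, 6), (4, 3), (4, 5), (5, 5)}; count = 7.

For each of the 49 pairs (x, y) ∈ F_7², evaluate f(x, y) mod 7. Record the zeros.
  x = 0: [0↦2, 1↦3, 2↦6, 3↦4, 4↦4, 5↦6, 6↦3]  zeros at y ∈ ∅
  x = 1: [0↦4, 1↦3, 2↦4, 3↦0, 4↦5, 5↦5, 6↦0]  zeros at y ∈ {3, 6}
  x = 2: [0↦1, 1↦5, 2↦4, 3↦5, 4↦1, 5↦6, 6↦6]  zeros at y ∈ ∅
  x = 3: [0↦0, 1↦2, 2↦6, 3↦5, 4↦6, 5↦2, 6↦0]  zeros at y ∈ {0, 6}
  x = 4: [0↦1, 1↦1, 2↦3, 3↦0, 4↦6, 5↦0, 6↦3]  zeros at y ∈ {3, 5}
  x = 5: [0↦4, 1↦2, 2↦2, 3↦4, 4↦1, 5↦0, 6↦1]  zeros at y ∈ {5}
  x = 6: [0↦2, 1↦5, 2↦3, 3↦3, 4↦5, 5↦2, 6↦1]  zeros at y ∈ ∅
Collecting zeros: affine points = {(1, 3), (1, 6), (3, 0), (3, 6), (4, 3), (4, 5), (5, 5)}.
Total count |C(F_7)_aff| = 7.


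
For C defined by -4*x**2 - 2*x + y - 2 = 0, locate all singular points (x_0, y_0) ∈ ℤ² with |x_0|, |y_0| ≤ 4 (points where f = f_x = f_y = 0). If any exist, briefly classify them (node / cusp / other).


No singular points in the scanned grid; C is smooth there.

Compute partial derivatives:
  f_x = -8*x - 2.
  f_y = 1.
f_y = 1 is a nonzero constant, so f_y never vanishes: no point (x, y) can satisfy f = f_x = f_y = 0. In particular no (x, y) ∈ {−4, ..., 4}² is singular; the curve is smooth.


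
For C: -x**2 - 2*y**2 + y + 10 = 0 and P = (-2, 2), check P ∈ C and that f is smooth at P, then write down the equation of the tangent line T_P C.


Tangent line at P: 4*x - 7*y + 22 = 0.

Step 1: f(-2, 2) = 0, so P lies on C.
Step 2: partial derivatives
  f_x(x, y) = -2*x, f_y(x, y) = 1 - 4*y.
  f_x(P) = 4, f_y(P) = -7 (gradient nonzero, so P is smooth).
Step 3: tangent line at P: 4·(x − -2) + -7·(y − 2) = 0.
Expanding: 4*x - 7*y + 22 = 0.


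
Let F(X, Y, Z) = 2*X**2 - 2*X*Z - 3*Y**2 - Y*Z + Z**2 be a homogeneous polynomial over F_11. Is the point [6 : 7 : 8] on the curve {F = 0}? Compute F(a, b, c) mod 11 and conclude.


F(6,7,8) ≡ 2 (mod 11); P is NOT on the curve.

Evaluate F(6, 7, 8) term-by-term (mod 11).
  2*X**2 ↦ 2·36·1·1 = 72
  -2*X*Z ↦ -2·6·1·8 = -96
  -3*Y**2 ↦ -3·1·49·1 = -147
  -Y*Z ↦ -1·1·7·8 = -56
  Z**2 ↦ 1·1·1·64 = 64
Sum: F(6, 7, 8) = (72) + (-96) + (-147) + (-56) + (64) = -163.
Reducing mod 11: -163 ≡ 2 (mod 11).
Since F(a, b, c) ≡ 2 ≠ 0 (mod 11), P does NOT lie on the curve.


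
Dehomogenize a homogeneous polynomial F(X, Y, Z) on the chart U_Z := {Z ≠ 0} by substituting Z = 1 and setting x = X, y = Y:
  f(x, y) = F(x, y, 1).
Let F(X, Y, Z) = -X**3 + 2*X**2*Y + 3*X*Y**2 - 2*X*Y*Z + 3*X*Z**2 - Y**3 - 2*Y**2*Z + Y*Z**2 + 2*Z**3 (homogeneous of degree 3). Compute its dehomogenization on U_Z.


f(x, y) = -x**3 + 2*x**2*y + 3*x*y**2 - 2*x*y + 3*x - y**3 - 2*y**2 + y + 2

On U_Z we set Z = 1. Each monomial c·X^i·Y^j·Z^k in F becomes c·x^i·y^j·1^k = c·x^i·y^j.
Substituting Z = 1: F(X, Y, 1) = -x**3 + 2*x**2*y + 3*x*y**2 - 2*x*y + 3*x - y**3 - 2*y**2 + y + 2.
Note: deg(f) ≤ deg(F) = 3; strict inequality happens when F is divisible by Z (lost terms).


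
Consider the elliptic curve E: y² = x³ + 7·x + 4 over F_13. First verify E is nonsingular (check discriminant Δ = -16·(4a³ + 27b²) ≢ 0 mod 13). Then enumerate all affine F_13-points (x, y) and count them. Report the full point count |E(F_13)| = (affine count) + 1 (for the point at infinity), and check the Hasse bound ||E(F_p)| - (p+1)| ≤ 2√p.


Affine points = {(0, 2), (0, 11), (1, 5), (1, 8), (2, 0), (3, 0), (8, 0), (9, 4), (9, 9), (12, 3), (12, 10)}; affine count = 11; |E(F_13)| = 12.

Discriminant check: Δ ∝ 4a³ + 27b² = 4·7³ + 27·4² = 4·343 + 27·16 ≡ 10 (mod 13). Nonzero ⇒ E is nonsingular.
For each x ∈ F_13, compute rhs = x³ + 7·x + 4 mod 13, then count y ∈ F_13 with y² ≡ rhs.
  x = 0: rhs = 4, matching y values: 2, 11 (2 points).
  x = 1: rhs = 12, matching y values: 5, 8 (2 points).
  x = 2: rhs = 0, matching y values: 0 (1 points).
  x = 3: rhs = 0, matching y values: 0 (1 points).
  x = 4: rhs = 5, matching y values: none (0 points).
  x = 5: rhs = 8, matching y values: none (0 points).
  x = 6: rhs = 2, matching y values: none (0 points).
  x = 7: rhs = 6, matching y values: none (0 points).
  x = 8: rhs = 0, matching y values: 0 (1 points).
  x = 9: rhs = 3, matching y values: 4, 9 (2 points).
  x = 10: rhs = 8, matching y values: none (0 points).
  x = 11: rhs = 8, matching y values: none (0 points).
  x = 12: rhs = 9, matching y values: 3, 10 (2 points).
Total affine count: 11.
Full point count |E(F_13)| = 11 + 1 = 12.
Hasse bound: |12 − (13+1)| = |-2| = 2 ≤ 2√13 ≈ 7.2111 ✓.


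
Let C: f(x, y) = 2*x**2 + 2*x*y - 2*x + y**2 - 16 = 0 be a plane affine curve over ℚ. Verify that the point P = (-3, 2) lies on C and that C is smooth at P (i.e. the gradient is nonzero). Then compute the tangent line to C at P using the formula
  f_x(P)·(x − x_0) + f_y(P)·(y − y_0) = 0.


Tangent line at P: -10*x - 2*y - 26 = 0.

Step 1: f(-3, 2) = 0, so P lies on C.
Step 2: partial derivatives
  f_x(x, y) = 4*x + 2*y - 2, f_y(x, y) = 2*x + 2*y.
  f_x(P) = -10, f_y(P) = -2 (gradient nonzero, so P is smooth).
Step 3: tangent line at P: -10·(x − -3) + -2·(y − 2) = 0.
Expanding: -10*x - 2*y - 26 = 0.


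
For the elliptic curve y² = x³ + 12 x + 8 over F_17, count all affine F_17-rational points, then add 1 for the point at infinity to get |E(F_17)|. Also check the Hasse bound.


Affine points = {(0, 5), (0, 12), (1, 2), (1, 15), (4, 1), (4, 16), (8, 2), (8, 15), (11, 3), (11, 14), (13, 7), (13, 10), (14, 8), (14, 9)}; affine count = 14; |E(F_17)| = 15.

Discriminant check: Δ ∝ 4a³ + 27b² = 4·12³ + 27·8² = 4·1728 + 27·64 ≡ 4 (mod 17). Nonzero ⇒ E is nonsingular.
For each x ∈ F_17, compute rhs = x³ + 12·x + 8 mod 17, then count y ∈ F_17 with y² ≡ rhs.
  x = 0: rhs = 8, matching y values: 5, 12 (2 points).
  x = 1: rhs = 4, matching y values: 2, 15 (2 points).
  x = 2: rhs = 6, matching y values: none (0 points).
  x = 3: rhs = 3, matching y values: none (0 points).
  x = 4: rhs = 1, matching y values: 1, 16 (2 points).
  x = 5: rhs = 6, matching y values: none (0 points).
  x = 6: rhs = 7, matching y values: none (0 points).
  x = 7: rhs = 10, matching y values: none (0 points).
  x = 8: rhs = 4, matching y values: 2, 15 (2 points).
  x = 9: rhs = 12, matching y values: none (0 points).
  x = 10: rhs = 6, matching y values: none (0 points).
  x = 11: rhs = 9, matching y values: 3, 14 (2 points).
  x = 12: rhs = 10, matching y values: none (0 points).
  x = 13: rhs = 15, matching y values: 7, 10 (2 points).
  x = 14: rhs = 13, matching y values: 8, 9 (2 points).
  x = 15: rhs = 10, matching y values: none (0 points).
  x = 16: rhs = 12, matching y values: none (0 points).
Total affine count: 14.
Full point count |E(F_17)| = 14 + 1 = 15.
Hasse bound: |15 − (17+1)| = |-3| = 3 ≤ 2√17 ≈ 8.2462 ✓.


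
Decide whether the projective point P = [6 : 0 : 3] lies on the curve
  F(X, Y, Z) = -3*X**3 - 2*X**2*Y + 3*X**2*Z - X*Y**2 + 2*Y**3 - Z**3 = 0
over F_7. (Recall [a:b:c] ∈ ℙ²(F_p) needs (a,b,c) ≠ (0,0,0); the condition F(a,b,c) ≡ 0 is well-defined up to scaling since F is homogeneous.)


F(6,0,3) ≡ 6 (mod 7); P is NOT on the curve.

Evaluate F(6, 0, 3) term-by-term (mod 7).
  -3*X**3 ↦ -3·216·1·1 = -648
  -2*X**2*Y ↦ -2·36·0·1 = 0
  3*X**2*Z ↦ 3·36·1·3 = 324
  -X*Y**2 ↦ -1·6·0·1 = 0
  2*Y**3 ↦ 2·1·0·1 = 0
  -Z**3 ↦ -1·1·1·27 = -27
Sum: F(6, 0, 3) = (-648) + (0) + (324) + (0) + (0) + (-27) = -351.
Reducing mod 7: -351 ≡ 6 (mod 7).
Since F(a, b, c) ≡ 6 ≠ 0 (mod 7), P does NOT lie on the curve.


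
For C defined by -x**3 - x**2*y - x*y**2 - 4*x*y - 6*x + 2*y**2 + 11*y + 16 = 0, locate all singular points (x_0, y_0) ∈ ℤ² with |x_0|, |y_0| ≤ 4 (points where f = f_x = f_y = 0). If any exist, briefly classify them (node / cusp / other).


Singular points: {(1, -3)}; classification: cusp.

Compute partial derivatives:
  f_x = -3*x**2 - 2*x*y - y**2 - 4*y - 6.
  f_y = -x**2 - 2*x*y - 4*x + 4*y + 11.
Scan x_0 ∈ {−4, ..., 4}. For each x_0, f_y(x_0, y) is a polynomial in y; find its integer roots y ∈ {−4, ..., 4}, then test f_x and f at those candidates.
  x = -4: f_y(-4, y) = 12*y + 11; no integer root y with |y| ≤ 4.
  x = -3: f_y(-3, y) = 10*y + 14; no integer root y with |y| ≤ 4.
  x = -2: f_y(-2, y) = 8*y + 15; no integer root y with |y| ≤ 4.
  x = -1: f_y(-1, y) = 6*y + 14; no integer root y with |y| ≤ 4.
  x = 0: f_y(0, y) = 4*y + 11; no integer root y with |y| ≤ 4.
  x = 1: f_y(1, y) = 2*y + 6; vanishes at y ∈ {-3}. (1, -3): f_x = 0, f = 0 — SINGULAR.
  x = 2: f_y(2, y) = -1; no integer root y with |y| ≤ 4.
  x = 3: f_y(3, y) = -2*y - 10; no integer root y with |y| ≤ 4.
  x = 4: f_y(4, y) = -4*y - 21; no integer root y with |y| ≤ 4.
Only singular point on the grid: (1, -3).
Classify: substitute x = 1 + u, y = -3 + v and expand: f = -u**3 - u**2*v - u*v**2 + v**2.
No constant or linear terms (consistent with a singular point). Quadratic part: v**2. Cubic part: -u**3 - u**2*v - u*v**2.
The quadratic part v**2 is a perfect square, so there is a single (double) tangent line v = 0, i.e. y = -3. Restricting the cubic part to that line (v = 0) leaves -u**3 ≠ 0, so f is not divisible by v and the branch is v² ≈ u**3 to lowest order — this is a cusp.
Classification: cusp.


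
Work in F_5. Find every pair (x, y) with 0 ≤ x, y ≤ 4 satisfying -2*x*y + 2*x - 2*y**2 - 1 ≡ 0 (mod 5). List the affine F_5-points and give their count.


Affine F_5-points: {(2, 4), (3, 0), (3, 2), (4, 3)}; count = 4.

For each of the 25 pairs (x, y) ∈ F_5², evaluate f(x, y) mod 5. Record the zeros.
  x = 0: [0↦4, 1↦2, 2↦1, 3↦1, 4↦2]  zeros at y ∈ ∅
  x = 1: [0↦1, 1↦2, 2↦4, 3↦2, 4↦1]  zeros at y ∈ ∅
  x = 2: [0↦3, 1↦2, 2↦2, 3↦3, 4↦0]  zeros at y ∈ {4}
  x = 3: [0↦0, 1↦2, 2↦0, 3↦4, 4↦4]  zeros at y ∈ {0, 2}
  x = 4: [0↦2, 1↦2, 2↦3, 3↦0, 4↦3]  zeros at y ∈ {3}
Collecting zeros: affine points = {(2, 4), (3, 0), (3, 2), (4, 3)}.
Total count |C(F_5)_aff| = 4.


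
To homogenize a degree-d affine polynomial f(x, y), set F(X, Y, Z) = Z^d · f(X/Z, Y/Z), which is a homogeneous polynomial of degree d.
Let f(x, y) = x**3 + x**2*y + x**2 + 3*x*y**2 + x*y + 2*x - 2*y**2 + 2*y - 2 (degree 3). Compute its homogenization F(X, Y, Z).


F(X, Y, Z) = X**3 + X**2*Y + X**2*Z + 3*X*Y**2 + X*Y*Z + 2*X*Z**2 - 2*Y**2*Z + 2*Y*Z**2 - 2*Z**3

deg(f) = 3.
Substitute x = X/Z, y = Y/Z into f, then multiply by Z^3.
  monomial 1·x^3·y^0 ↦ 1·X^3·Y^0·Z^0.
  monomial 1·x^2·y^1 ↦ 1·X^2·Y^1·Z^0.
  monomial 1·x^2·y^0 ↦ 1·X^2·Y^0·Z^1.
  monomial 3·x^1·y^2 ↦ 3·X^1·Y^2·Z^0.
  monomial 1·x^1·y^1 ↦ 1·X^1·Y^1·Z^1.
  monomial 2·x^1·y^0 ↦ 2·X^1·Y^0·Z^2.
  monomial -2·x^0·y^2 ↦ -2·X^0·Y^2·Z^1.
  monomial 2·x^0·y^1 ↦ 2·X^0·Y^1·Z^2.
  monomial -2·x^0·y^0 ↦ -2·X^0·Y^0·Z^3.
Collecting: F(X, Y, Z) = X**3 + X**2*Y + X**2*Z + 3*X*Y**2 + X*Y*Z + 2*X*Z**2 - 2*Y**2*Z + 2*Y*Z**2 - 2*Z**3.


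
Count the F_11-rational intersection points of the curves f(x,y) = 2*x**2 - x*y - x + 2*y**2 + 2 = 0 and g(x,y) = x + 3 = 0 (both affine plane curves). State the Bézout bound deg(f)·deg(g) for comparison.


Common zeros: {(8, 5), (8, 10)}; count = 2; Bézout bound = 2.

deg(f) = 2, deg(g) = 1, so Bézout bound = 2.
Scan x ∈ F_11. For each x, list the y ∈ F_11 with f(x, y) ≡ 0 and those with g(x, y) ≡ 0 (mod 11); the common zeros in that column are the intersection.
  x = 0: f ≡ 0 at y ∈ ∅; g ≡ 0 at y ∈ ∅; common: ∅.
  x = 1: f ≡ 0 at y ∈ ∅; g ≡ 0 at y ∈ ∅; common: ∅.
  x = 2: f ≡ 0 at y ∈ ∅; g ≡ 0 at y ∈ ∅; common: ∅.
  x = 3: f ≡ 0 at y ∈ {8, 10}; g ≡ 0 at y ∈ ∅; common: ∅.
  x = 4: f ≡ 0 at y ∈ ∅; g ≡ 0 at y ∈ ∅; common: ∅.
  x = 5: f ≡ 0 at y ∈ {1, 7}; g ≡ 0 at y ∈ ∅; common: ∅.
  x = 6: f ≡ 0 at y ∈ {5, 9}; g ≡ 0 at y ∈ ∅; common: ∅.
  x = 7: f ≡ 0 at y ∈ {1, 8}; g ≡ 0 at y ∈ ∅; common: ∅.
  x = 8: f ≡ 0 at y ∈ {5, 10}; g ≡ 0 at y ∈ {0, 1, 2, 3, 4, 5, 6, 7, 8, 9, 10}; common: {5, 10}.
  x = 9: f ≡ 0 at y ∈ ∅; g ≡ 0 at y ∈ ∅; common: ∅.
  x = 10: f ≡ 0 at y ∈ {7, 9}; g ≡ 0 at y ∈ ∅; common: ∅.
Collecting: common zeros = {(8, 5), (8, 10)}, so the count is 2.
Comparison with the Bézout bound: 2 ≤ 2 = deg(f)·deg(g), as expected for curves with no common component (the bound is attained).


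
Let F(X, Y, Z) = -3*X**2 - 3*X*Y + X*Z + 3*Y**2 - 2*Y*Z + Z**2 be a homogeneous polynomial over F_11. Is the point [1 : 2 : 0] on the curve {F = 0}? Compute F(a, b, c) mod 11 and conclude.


F(1,2,0) ≡ 3 (mod 11); P is NOT on the curve.

Evaluate F(1, 2, 0) term-by-term (mod 11).
  -3*X**2 ↦ -3·1·1·1 = -3
  -3*X*Y ↦ -3·1·2·1 = -6
  X*Z ↦ 1·1·1·0 = 0
  3*Y**2 ↦ 3·1·4·1 = 12
  -2*Y*Z ↦ -2·1·2·0 = 0
  Z**2 ↦ 1·1·1·0 = 0
Sum: F(1, 2, 0) = (-3) + (-6) + (0) + (12) + (0) + (0) = 3.
Reducing mod 11: 3 ≡ 3 (mod 11).
Since F(a, b, c) ≡ 3 ≠ 0 (mod 11), P does NOT lie on the curve.


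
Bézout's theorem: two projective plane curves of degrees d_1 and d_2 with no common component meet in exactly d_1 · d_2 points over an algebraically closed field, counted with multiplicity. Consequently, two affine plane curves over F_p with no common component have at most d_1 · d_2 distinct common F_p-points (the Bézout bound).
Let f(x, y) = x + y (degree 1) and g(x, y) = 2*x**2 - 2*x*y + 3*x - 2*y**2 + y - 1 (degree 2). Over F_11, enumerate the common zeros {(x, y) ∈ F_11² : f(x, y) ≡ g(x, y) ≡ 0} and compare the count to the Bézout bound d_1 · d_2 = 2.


Common zeros: {(2, 9), (8, 3)}; count = 2; Bézout bound = 2.

deg(f) = 1, deg(g) = 2, so Bézout bound = 2.
Scan x ∈ F_11. For each x, list the y ∈ F_11 with f(x, y) ≡ 0 and those with g(x, y) ≡ 0 (mod 11); the common zeros in that column are the intersection.
  x = 0: f ≡ 0 at y ∈ {0}; g ≡ 0 at y ∈ {8, 9}; common: ∅.
  x = 1: f ≡ 0 at y ∈ {10}; g ≡ 0 at y ∈ {8}; common: ∅.
  x = 2: f ≡ 0 at y ∈ {9}; g ≡ 0 at y ∈ {6, 9}; common: {9}.
  x = 3: f ≡ 0 at y ∈ {8}; g ≡ 0 at y ∈ ∅; common: ∅.
  x = 4: f ≡ 0 at y ∈ {7}; g ≡ 0 at y ∈ ∅; common: ∅.
  x = 5: f ≡ 0 at y ∈ {6}; g ≡ 0 at y ∈ ∅; common: ∅.
  x = 6: f ≡ 0 at y ∈ {5}; g ≡ 0 at y ∈ ∅; common: ∅.
  x = 7: f ≡ 0 at y ∈ {4}; g ≡ 0 at y ∈ ∅; common: ∅.
  x = 8: f ≡ 0 at y ∈ {3}; g ≡ 0 at y ∈ {3, 6}; common: {3}.
  x = 9: f ≡ 0 at y ∈ {2}; g ≡ 0 at y ∈ {4}; common: ∅.
  x = 10: f ≡ 0 at y ∈ {1}; g ≡ 0 at y ∈ {3, 4}; common: ∅.
Collecting: common zeros = {(2, 9), (8, 3)}, so the count is 2.
Comparison with the Bézout bound: 2 ≤ 2 = deg(f)·deg(g), as expected for curves with no common component (the bound is attained).


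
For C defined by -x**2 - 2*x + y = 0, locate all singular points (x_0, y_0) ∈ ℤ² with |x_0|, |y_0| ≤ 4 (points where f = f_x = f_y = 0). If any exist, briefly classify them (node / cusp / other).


No singular points in the scanned grid; C is smooth there.

Compute partial derivatives:
  f_x = -2*x - 2.
  f_y = 1.
f_y = 1 is a nonzero constant, so f_y never vanishes: no point (x, y) can satisfy f = f_x = f_y = 0. In particular no (x, y) ∈ {−4, ..., 4}² is singular; the curve is smooth.


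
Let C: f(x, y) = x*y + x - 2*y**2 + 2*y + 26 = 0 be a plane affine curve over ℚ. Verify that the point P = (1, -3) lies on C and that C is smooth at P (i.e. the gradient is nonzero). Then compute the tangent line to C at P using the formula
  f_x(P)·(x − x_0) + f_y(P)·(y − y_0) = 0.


Tangent line at P: -2*x + 15*y + 47 = 0.

Step 1: f(1, -3) = 0, so P lies on C.
Step 2: partial derivatives
  f_x(x, y) = y + 1, f_y(x, y) = x - 4*y + 2.
  f_x(P) = -2, f_y(P) = 15 (gradient nonzero, so P is smooth).
Step 3: tangent line at P: -2·(x − 1) + 15·(y − -3) = 0.
Expanding: -2*x + 15*y + 47 = 0.


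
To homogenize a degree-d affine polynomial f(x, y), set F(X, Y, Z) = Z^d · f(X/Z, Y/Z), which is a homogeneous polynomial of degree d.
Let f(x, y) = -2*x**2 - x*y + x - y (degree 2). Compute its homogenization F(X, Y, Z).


F(X, Y, Z) = -2*X**2 - X*Y + X*Z - Y*Z

deg(f) = 2.
Substitute x = X/Z, y = Y/Z into f, then multiply by Z^2.
  monomial -2·x^2·y^0 ↦ -2·X^2·Y^0·Z^0.
  monomial -1·x^1·y^1 ↦ -1·X^1·Y^1·Z^0.
  monomial 1·x^1·y^0 ↦ 1·X^1·Y^0·Z^1.
  monomial -1·x^0·y^1 ↦ -1·X^0·Y^1·Z^1.
Collecting: F(X, Y, Z) = -2*X**2 - X*Y + X*Z - Y*Z.


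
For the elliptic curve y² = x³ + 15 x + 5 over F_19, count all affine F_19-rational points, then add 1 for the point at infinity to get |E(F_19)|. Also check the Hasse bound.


Affine points = {(0, 9), (0, 10), (2, 9), (2, 10), (3, 1), (3, 18), (6, 8), (6, 11), (7, 4), (7, 15), (11, 0), (16, 3), (16, 16), (17, 9), (17, 10)}; affine count = 15; |E(F_19)| = 16.

Discriminant check: Δ ∝ 4a³ + 27b² = 4·15³ + 27·5² = 4·3375 + 27·25 ≡ 1 (mod 19). Nonzero ⇒ E is nonsingular.
For each x ∈ F_19, compute rhs = x³ + 15·x + 5 mod 19, then count y ∈ F_19 with y² ≡ rhs.
  x = 0: rhs = 5, matching y values: 9, 10 (2 points).
  x = 1: rhs = 2, matching y values: none (0 points).
  x = 2: rhs = 5, matching y values: 9, 10 (2 points).
  x = 3: rhs = 1, matching y values: 1, 18 (2 points).
  x = 4: rhs = 15, matching y values: none (0 points).
  x = 5: rhs = 15, matching y values: none (0 points).
  x = 6: rhs = 7, matching y values: 8, 11 (2 points).
  x = 7: rhs = 16, matching y values: 4, 15 (2 points).
  x = 8: rhs = 10, matching y values: none (0 points).
  x = 9: rhs = 14, matching y values: none (0 points).
  x = 10: rhs = 15, matching y values: none (0 points).
  x = 11: rhs = 0, matching y values: 0 (1 points).
  x = 12: rhs = 13, matching y values: none (0 points).
  x = 13: rhs = 3, matching y values: none (0 points).
  x = 14: rhs = 14, matching y values: none (0 points).
  x = 15: rhs = 14, matching y values: none (0 points).
  x = 16: rhs = 9, matching y values: 3, 16 (2 points).
  x = 17: rhs = 5, matching y values: 9, 10 (2 points).
  x = 18: rhs = 8, matching y values: none (0 points).
Total affine count: 15.
Full point count |E(F_19)| = 15 + 1 = 16.
Hasse bound: |16 − (19+1)| = |-4| = 4 ≤ 2√19 ≈ 8.7178 ✓.


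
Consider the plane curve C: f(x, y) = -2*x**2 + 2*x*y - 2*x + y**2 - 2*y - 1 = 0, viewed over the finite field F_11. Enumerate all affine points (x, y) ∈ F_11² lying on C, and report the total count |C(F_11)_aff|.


Affine F_11-points: {(1, 4), (1, 7), (2, 4), (2, 5), (5, 7), (6, 6), (9, 8), (9, 9), (10, 6), (10, 9)}; count = 10.

For each of the 121 pairs (x, y) ∈ F_11², evaluate f(x, y) mod 11. Record the zeros.
  x = 0: [0↦10, 1↦9, 2↦10, 3↦2, 4↦7, 5↦3, 6↦1, 7↦1, 8↦3, 9↦7, 10↦2]  zeros at y ∈ ∅
  x = 1: [0↦6, 1↦7, 2↦10, 3↦4, 4↦0, 5↦9, 6↦9, 7↦0, 8↦4, 9↦10, 10↦7]  zeros at y ∈ {4, 7}
  x = 2: [0↦9, 1↦1, 2↦6, 3↦2, 4↦0, 5↦0, 6↦2, 7↦6, 8↦1, 9↦9, 10↦8]  zeros at y ∈ {4, 5}
  x = 3: [0↦8, 1↦2, 2↦9, 3↦7, 4↦7, 5↦9, 6↦2, 7↦8, 8↦5, 9↦4, 10↦5]  zeros at y ∈ ∅
  x = 4: [0↦3, 1↦10, 2↦8, 3↦8, 4↦10, 5↦3, 6↦9, 7↦6, 8↦5, 9↦6, 10↦9]  zeros at y ∈ ∅
  x = 5: [0↦5, 1↦3, 2↦3, 3↦5, 4↦9, 5↦4, 6↦1, 7↦0, 8↦1, 9↦4, 10↦9]  zeros at y ∈ {7}
  x = 6: [0↦3, 1↦3, 2↦5, 3↦9, 4↦4, 5↦1, 6↦0, 7↦1, 8↦4, 9↦9, 10↦5]  zeros at y ∈ {6}
  x = 7: [0↦8, 1↦10, 2↦3, 3↦9, 4↦6, 5↦5, 6↦6, 7↦9, 8↦3, 9↦10, 10↦8]  zeros at y ∈ ∅
  x = 8: [0↦9, 1↦2, 2↦8, 3↦5, 4↦4, 5↦5, 6↦8, 7↦2, 8↦9, 9↦7, 10↦7]  zeros at y ∈ ∅
  x = 9: [0↦6, 1↦1, 2↦9, 3↦8, 4↦9, 5↦1, 6↦6, 7↦2, 8↦0, 9↦0, 10↦2]  zeros at y ∈ {8, 9}
  x = 10: [0↦10, 1↦7, 2↦6, 3↦7, 4↦10, 5↦4, 6↦0, 7↦9, 8↦9, 9↦0, 10↦4]  zeros at y ∈ {6, 9}
Collecting zeros: affine points = {(1, 4), (1, 7), (2, 4), (2, 5), (5, 7), (6, 6), (9, 8), (9, 9), (10, 6), (10, 9)}.
Total count |C(F_11)_aff| = 10.


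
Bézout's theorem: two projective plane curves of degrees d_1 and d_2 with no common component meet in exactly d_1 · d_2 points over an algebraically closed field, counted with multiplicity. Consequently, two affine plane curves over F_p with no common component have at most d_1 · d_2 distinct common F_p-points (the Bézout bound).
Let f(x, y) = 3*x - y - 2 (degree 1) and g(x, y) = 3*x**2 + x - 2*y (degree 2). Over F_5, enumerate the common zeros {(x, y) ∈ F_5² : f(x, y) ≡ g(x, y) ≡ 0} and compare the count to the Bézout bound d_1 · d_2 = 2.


Common zeros: ∅; count = 0; Bézout bound = 2.

deg(f) = 1, deg(g) = 2, so Bézout bound = 2.
Scan x ∈ F_5. For each x, list the y ∈ F_5 with f(x, y) ≡ 0 and those with g(x, y) ≡ 0 (mod 5); the common zeros in that column are the intersection.
  x = 0: f ≡ 0 at y ∈ {3}; g ≡ 0 at y ∈ {0}; common: ∅.
  x = 1: f ≡ 0 at y ∈ {1}; g ≡ 0 at y ∈ {2}; common: ∅.
  x = 2: f ≡ 0 at y ∈ {4}; g ≡ 0 at y ∈ {2}; common: ∅.
  x = 3: f ≡ 0 at y ∈ {2}; g ≡ 0 at y ∈ {0}; common: ∅.
  x = 4: f ≡ 0 at y ∈ {0}; g ≡ 0 at y ∈ {1}; common: ∅.
Collecting: common zeros = ∅, so the count is 0.
Comparison with the Bézout bound: 0 ≤ 2 = deg(f)·deg(g), as expected for curves with no common component (the affine F_5-count falls short of the bound because intersections may lie at infinity, over extension fields, or carry multiplicity).


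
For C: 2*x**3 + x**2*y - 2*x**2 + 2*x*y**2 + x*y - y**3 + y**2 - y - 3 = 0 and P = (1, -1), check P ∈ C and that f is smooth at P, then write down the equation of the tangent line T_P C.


Tangent line at P: x - 8*y - 9 = 0.

Step 1: f(1, -1) = 0, so P lies on C.
Step 2: partial derivatives
  f_x(x, y) = 6*x**2 + 2*x*y - 4*x + 2*y**2 + y, f_y(x, y) = x**2 + 4*x*y + x - 3*y**2 + 2*y - 1.
  f_x(P) = 1, f_y(P) = -8 (gradient nonzero, so P is smooth).
Step 3: tangent line at P: 1·(x − 1) + -8·(y − -1) = 0.
Expanding: x - 8*y - 9 = 0.


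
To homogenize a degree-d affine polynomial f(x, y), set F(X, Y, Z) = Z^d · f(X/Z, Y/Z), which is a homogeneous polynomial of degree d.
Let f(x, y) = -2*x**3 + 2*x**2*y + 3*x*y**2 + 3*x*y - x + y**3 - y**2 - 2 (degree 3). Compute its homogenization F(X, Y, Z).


F(X, Y, Z) = -2*X**3 + 2*X**2*Y + 3*X*Y**2 + 3*X*Y*Z - X*Z**2 + Y**3 - Y**2*Z - 2*Z**3

deg(f) = 3.
Substitute x = X/Z, y = Y/Z into f, then multiply by Z^3.
  monomial -2·x^3·y^0 ↦ -2·X^3·Y^0·Z^0.
  monomial 2·x^2·y^1 ↦ 2·X^2·Y^1·Z^0.
  monomial 3·x^1·y^2 ↦ 3·X^1·Y^2·Z^0.
  monomial 3·x^1·y^1 ↦ 3·X^1·Y^1·Z^1.
  monomial -1·x^1·y^0 ↦ -1·X^1·Y^0·Z^2.
  monomial 1·x^0·y^3 ↦ 1·X^0·Y^3·Z^0.
  monomial -1·x^0·y^2 ↦ -1·X^0·Y^2·Z^1.
  monomial -2·x^0·y^0 ↦ -2·X^0·Y^0·Z^3.
Collecting: F(X, Y, Z) = -2*X**3 + 2*X**2*Y + 3*X*Y**2 + 3*X*Y*Z - X*Z**2 + Y**3 - Y**2*Z - 2*Z**3.


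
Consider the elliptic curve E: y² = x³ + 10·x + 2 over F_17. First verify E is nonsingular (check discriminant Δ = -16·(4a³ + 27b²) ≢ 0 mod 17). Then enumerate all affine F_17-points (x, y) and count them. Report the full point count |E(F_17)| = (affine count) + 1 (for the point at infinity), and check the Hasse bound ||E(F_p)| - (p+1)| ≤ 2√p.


Affine points = {(0, 6), (0, 11), (1, 8), (1, 9), (2, 8), (2, 9), (3, 5), (3, 12), (4, 2), (4, 15), (8, 4), (8, 13), (11, 7), (11, 10), (13, 0), (14, 8), (14, 9), (15, 5), (15, 12), (16, 5), (16, 12)}; affine count = 21; |E(F_17)| = 22.

Discriminant check: Δ ∝ 4a³ + 27b² = 4·10³ + 27·2² = 4·1000 + 27·4 ≡ 11 (mod 17). Nonzero ⇒ E is nonsingular.
For each x ∈ F_17, compute rhs = x³ + 10·x + 2 mod 17, then count y ∈ F_17 with y² ≡ rhs.
  x = 0: rhs = 2, matching y values: 6, 11 (2 points).
  x = 1: rhs = 13, matching y values: 8, 9 (2 points).
  x = 2: rhs = 13, matching y values: 8, 9 (2 points).
  x = 3: rhs = 8, matching y values: 5, 12 (2 points).
  x = 4: rhs = 4, matching y values: 2, 15 (2 points).
  x = 5: rhs = 7, matching y values: none (0 points).
  x = 6: rhs = 6, matching y values: none (0 points).
  x = 7: rhs = 7, matching y values: none (0 points).
  x = 8: rhs = 16, matching y values: 4, 13 (2 points).
  x = 9: rhs = 5, matching y values: none (0 points).
  x = 10: rhs = 14, matching y values: none (0 points).
  x = 11: rhs = 15, matching y values: 7, 10 (2 points).
  x = 12: rhs = 14, matching y values: none (0 points).
  x = 13: rhs = 0, matching y values: 0 (1 points).
  x = 14: rhs = 13, matching y values: 8, 9 (2 points).
  x = 15: rhs = 8, matching y values: 5, 12 (2 points).
  x = 16: rhs = 8, matching y values: 5, 12 (2 points).
Total affine count: 21.
Full point count |E(F_17)| = 21 + 1 = 22.
Hasse bound: |22 − (17+1)| = |4| = 4 ≤ 2√17 ≈ 8.2462 ✓.


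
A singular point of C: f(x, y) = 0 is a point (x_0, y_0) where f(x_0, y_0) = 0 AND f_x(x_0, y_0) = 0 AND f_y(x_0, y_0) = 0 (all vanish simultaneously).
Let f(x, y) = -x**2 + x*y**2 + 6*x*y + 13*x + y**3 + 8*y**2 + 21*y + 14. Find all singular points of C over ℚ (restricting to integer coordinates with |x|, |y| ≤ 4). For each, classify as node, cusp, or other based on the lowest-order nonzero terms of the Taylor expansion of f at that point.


Singular points: {(2, -3)}; classification: node.

Compute partial derivatives:
  f_x = -2*x + y**2 + 6*y + 13.
  f_y = 2*x*y + 6*x + 3*y**2 + 16*y + 21.
Scan x_0 ∈ {−4, ..., 4}. For each x_0, f_y(x_0, y) is a polynomial in y; find its integer roots y ∈ {−4, ..., 4}, then test f_x and f at those candidates.
  x = -4: f_y(-4, y) = 3*y**2 + 8*y - 3; vanishes at y ∈ {-3}. (-4, -3): f_x = 12 ≠ 0.
  x = -3: f_y(-3, y) = 3*y**2 + 10*y + 3; vanishes at y ∈ {-3}. (-3, -3): f_x = 10 ≠ 0.
  x = -2: f_y(-2, y) = 3*y**2 + 12*y + 9; vanishes at y ∈ {-3, -1}. (-2, -3): f_x = 8 ≠ 0; (-2, -1): f_x = 12 ≠ 0.
  x = -1: f_y(-1, y) = 3*y**2 + 14*y + 15; vanishes at y ∈ {-3}. (-1, -3): f_x = 6 ≠ 0.
  x = 0: f_y(0, y) = 3*y**2 + 16*y + 21; vanishes at y ∈ {-3}. (0, -3): f_x = 4 ≠ 0.
  x = 1: f_y(1, y) = 3*y**2 + 18*y + 27; vanishes at y ∈ {-3}. (1, -3): f_x = 2 ≠ 0.
  x = 2: f_y(2, y) = 3*y**2 + 20*y + 33; vanishes at y ∈ {-3}. (2, -3): f_x = 0, f = 0 — SINGULAR.
  x = 3: f_y(3, y) = 3*y**2 + 22*y + 39; vanishes at y ∈ {-3}. (3, -3): f_x = -2 ≠ 0.
  x = 4: f_y(4, y) = 3*y**2 + 24*y + 45; vanishes at y ∈ {-3}. (4, -3): f_x = -4 ≠ 0.
Only singular point on the grid: (2, -3).
Classify: substitute x = 2 + u, y = -3 + v and expand: f = -u**2 + u*v**2 + v**3 + v**2.
No constant or linear terms (consistent with a singular point). Quadratic part: -u**2 + v**2. Cubic part: u*v**2 + v**3.
The quadratic part v**2 - u**2 = (v − u)(v + u) splits into two distinct linear factors, so there are two distinct tangent lines y − -3 = ±(x − 2) — this is a node (ordinary double point).
Classification: node.


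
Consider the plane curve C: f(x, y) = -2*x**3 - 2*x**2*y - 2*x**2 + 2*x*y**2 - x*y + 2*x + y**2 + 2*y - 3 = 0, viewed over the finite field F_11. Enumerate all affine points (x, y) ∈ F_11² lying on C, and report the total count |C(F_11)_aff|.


Affine F_11-points: {(0, 1), (0, 8), (3, 4), (3, 5), (4, 2), (4, 3), (5, 9), (6, 0), (6, 5), (7, 5), (7, 7), (8, 6), (8, 9), (10, 3), (10, 9)}; count = 15.

For each of the 121 pairs (x, y) ∈ F_11², evaluate f(x, y) mod 11. Record the zeros.
  x = 0: [0↦8, 1↦0, 2↦5, 3↦1, 4↦10, 5↦10, 6↦1, 7↦5, 8↦0, 9↦8, 10↦7]  zeros at y ∈ {1, 8}
  x = 1: [0↦6, 1↦8, 2↦5, 3↦8, 4↦6, 5↦10, 6↦9, 7↦3, 8↦3, 9↦9, 10↦10]  zeros at y ∈ ∅
  x = 2: [0↦10, 1↦7, 2↦3, 3↦9, 4↦3, 5↦7, 6↦10, 7↦1, 8↦2, 9↦2, 10↦1]  zeros at y ∈ ∅
  x = 3: [0↦8, 1↦7, 2↦9, 3↦3, 4↦0, 5↦0, 6↦3, 7↦9, 8↦7, 9↦8, 10↦1]  zeros at y ∈ {4, 5}
  x = 4: [0↦10, 1↦7, 2↦0, 3↦0, 4↦7, 5↦10, 6↦9, 7↦4, 8↦6, 9↦4, 10↦9]  zeros at y ∈ {2, 3}
  x = 5: [0↦4, 1↦6, 2↦8, 3↦10, 4↦1, 5↦3, 6↦5, 7↦7, 8↦9, 9↦0, 10↦2]  zeros at y ∈ {9}
  x = 6: [0↦0, 1↦3, 2↦10, 3↦10, 4↦3, 5↦0, 6↦1, 7↦6, 8↦4, 9↦6, 10↦1]  zeros at y ∈ {0, 5}
  x = 7: [0↦8, 1↦8, 2↦5, 3↦10, 4↦1, 5↦0, 6↦7, 7↦0, 8↦1, 9↦10, 10↦5]  zeros at y ∈ {5, 7}
  x = 8: [0↦5, 1↦9, 2↦3, 3↦9, 4↦5, 5↦2, 6↦0, 7↦10, 8↦10, 9↦0, 10↦2]  zeros at y ∈ {6, 9}
  x = 9: [0↦1, 1↦5, 2↦3, 3↦6, 4↦3, 5↦5, 6↦1, 7↦2, 8↦8, 9↦8, 10↦2]  zeros at y ∈ ∅
  x = 10: [0↦6, 1↦6, 2↦4, 3↦0, 4↦5, 5↦8, 6↦9, 7↦8, 8↦5, 9↦0, 10↦4]  zeros at y ∈ {3, 9}
Collecting zeros: affine points = {(0, 1), (0, 8), (3, 4), (3, 5), (4, 2), (4, 3), (5, 9), (6, 0), (6, 5), (7, 5), (7, 7), (8, 6), (8, 9), (10, 3), (10, 9)}.
Total count |C(F_11)_aff| = 15.


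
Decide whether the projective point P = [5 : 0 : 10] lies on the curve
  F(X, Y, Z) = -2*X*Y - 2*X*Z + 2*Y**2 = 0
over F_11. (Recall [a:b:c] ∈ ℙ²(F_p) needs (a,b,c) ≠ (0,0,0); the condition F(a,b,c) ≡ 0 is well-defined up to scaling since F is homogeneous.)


F(5,0,10) ≡ 10 (mod 11); P is NOT on the curve.

Evaluate F(5, 0, 10) term-by-term (mod 11).
  -2*X*Y ↦ -2·5·0·1 = 0
  -2*X*Z ↦ -2·5·1·10 = -100
  2*Y**2 ↦ 2·1·0·1 = 0
Sum: F(5, 0, 10) = (0) + (-100) + (0) = -100.
Reducing mod 11: -100 ≡ 10 (mod 11).
Since F(a, b, c) ≡ 10 ≠ 0 (mod 11), P does NOT lie on the curve.


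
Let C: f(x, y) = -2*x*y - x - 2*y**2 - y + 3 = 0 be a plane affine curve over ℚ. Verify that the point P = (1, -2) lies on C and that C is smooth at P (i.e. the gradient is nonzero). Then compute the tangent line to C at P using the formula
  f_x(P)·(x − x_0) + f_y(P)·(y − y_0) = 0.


Tangent line at P: 3*x + 5*y + 7 = 0.

Step 1: f(1, -2) = 0, so P lies on C.
Step 2: partial derivatives
  f_x(x, y) = -2*y - 1, f_y(x, y) = -2*x - 4*y - 1.
  f_x(P) = 3, f_y(P) = 5 (gradient nonzero, so P is smooth).
Step 3: tangent line at P: 3·(x − 1) + 5·(y − -2) = 0.
Expanding: 3*x + 5*y + 7 = 0.


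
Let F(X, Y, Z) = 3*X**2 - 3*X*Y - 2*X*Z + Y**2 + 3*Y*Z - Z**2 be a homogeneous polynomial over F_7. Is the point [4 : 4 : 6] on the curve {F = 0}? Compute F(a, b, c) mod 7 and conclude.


F(4,4,6) ≡ 4 (mod 7); P is NOT on the curve.

Evaluate F(4, 4, 6) term-by-term (mod 7).
  3*X**2 ↦ 3·16·1·1 = 48
  -3*X*Y ↦ -3·4·4·1 = -48
  -2*X*Z ↦ -2·4·1·6 = -48
  Y**2 ↦ 1·1·16·1 = 16
  3*Y*Z ↦ 3·1·4·6 = 72
  -Z**2 ↦ -1·1·1·36 = -36
Sum: F(4, 4, 6) = (48) + (-48) + (-48) + (16) + (72) + (-36) = 4.
Reducing mod 7: 4 ≡ 4 (mod 7).
Since F(a, b, c) ≡ 4 ≠ 0 (mod 7), P does NOT lie on the curve.


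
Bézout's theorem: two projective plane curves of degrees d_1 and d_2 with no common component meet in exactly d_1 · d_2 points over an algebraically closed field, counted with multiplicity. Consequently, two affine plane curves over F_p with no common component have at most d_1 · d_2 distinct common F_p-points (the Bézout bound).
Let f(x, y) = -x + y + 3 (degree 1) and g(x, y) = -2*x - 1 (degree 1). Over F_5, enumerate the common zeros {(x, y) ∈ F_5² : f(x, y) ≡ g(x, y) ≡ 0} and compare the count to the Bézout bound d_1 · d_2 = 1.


Common zeros: {(2, 4)}; count = 1; Bézout bound = 1.

deg(f) = 1, deg(g) = 1, so Bézout bound = 1.
Scan x ∈ F_5. For each x, list the y ∈ F_5 with f(x, y) ≡ 0 and those with g(x, y) ≡ 0 (mod 5); the common zeros in that column are the intersection.
  x = 0: f ≡ 0 at y ∈ {2}; g ≡ 0 at y ∈ ∅; common: ∅.
  x = 1: f ≡ 0 at y ∈ {3}; g ≡ 0 at y ∈ ∅; common: ∅.
  x = 2: f ≡ 0 at y ∈ {4}; g ≡ 0 at y ∈ {0, 1, 2, 3, 4}; common: {4}.
  x = 3: f ≡ 0 at y ∈ {0}; g ≡ 0 at y ∈ ∅; common: ∅.
  x = 4: f ≡ 0 at y ∈ {1}; g ≡ 0 at y ∈ ∅; common: ∅.
Collecting: common zeros = {(2, 4)}, so the count is 1.
Comparison with the Bézout bound: 1 ≤ 1 = deg(f)·deg(g), as expected for curves with no common component (the bound is attained).


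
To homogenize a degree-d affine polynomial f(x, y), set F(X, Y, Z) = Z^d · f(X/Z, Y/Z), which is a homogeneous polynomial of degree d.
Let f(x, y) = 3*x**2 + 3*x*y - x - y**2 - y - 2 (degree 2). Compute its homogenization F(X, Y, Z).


F(X, Y, Z) = 3*X**2 + 3*X*Y - X*Z - Y**2 - Y*Z - 2*Z**2

deg(f) = 2.
Substitute x = X/Z, y = Y/Z into f, then multiply by Z^2.
  monomial 3·x^2·y^0 ↦ 3·X^2·Y^0·Z^0.
  monomial 3·x^1·y^1 ↦ 3·X^1·Y^1·Z^0.
  monomial -1·x^1·y^0 ↦ -1·X^1·Y^0·Z^1.
  monomial -1·x^0·y^2 ↦ -1·X^0·Y^2·Z^0.
  monomial -1·x^0·y^1 ↦ -1·X^0·Y^1·Z^1.
  monomial -2·x^0·y^0 ↦ -2·X^0·Y^0·Z^2.
Collecting: F(X, Y, Z) = 3*X**2 + 3*X*Y - X*Z - Y**2 - Y*Z - 2*Z**2.


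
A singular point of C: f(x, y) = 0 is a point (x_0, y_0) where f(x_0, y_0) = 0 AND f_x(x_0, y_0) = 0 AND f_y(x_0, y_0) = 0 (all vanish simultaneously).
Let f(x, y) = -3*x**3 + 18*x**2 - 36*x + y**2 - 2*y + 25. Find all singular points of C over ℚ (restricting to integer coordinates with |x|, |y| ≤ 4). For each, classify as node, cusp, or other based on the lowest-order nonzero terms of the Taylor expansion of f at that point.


Singular points: {(2, 1)}; classification: cusp.

Compute partial derivatives:
  f_x = -9*x**2 + 36*x - 36.
  f_y = 2*y - 2.
Scan x_0 ∈ {−4, ..., 4}. For each x_0, f_y(x_0, y) is a polynomial in y; find its integer roots y ∈ {−4, ..., 4}, then test f_x and f at those candidates.
  x = -4: f_y(-4, y) = 2*y - 2; vanishes at y ∈ {1}. (-4, 1): f_x = -324 ≠ 0.
  x = -3: f_y(-3, y) = 2*y - 2; vanishes at y ∈ {1}. (-3, 1): f_x = -225 ≠ 0.
  x = -2: f_y(-2, y) = 2*y - 2; vanishes at y ∈ {1}. (-2, 1): f_x = -144 ≠ 0.
  x = -1: f_y(-1, y) = 2*y - 2; vanishes at y ∈ {1}. (-1, 1): f_x = -81 ≠ 0.
  x = 0: f_y(0, y) = 2*y - 2; vanishes at y ∈ {1}. (0, 1): f_x = -36 ≠ 0.
  x = 1: f_y(1, y) = 2*y - 2; vanishes at y ∈ {1}. (1, 1): f_x = -9 ≠ 0.
  x = 2: f_y(2, y) = 2*y - 2; vanishes at y ∈ {1}. (2, 1): f_x = 0, f = 0 — SINGULAR.
  x = 3: f_y(3, y) = 2*y - 2; vanishes at y ∈ {1}. (3, 1): f_x = -9 ≠ 0.
  x = 4: f_y(4, y) = 2*y - 2; vanishes at y ∈ {1}. (4, 1): f_x = -36 ≠ 0.
Only singular point on the grid: (2, 1).
Classify: substitute x = 2 + u, y = 1 + v and expand: f = -3*u**3 + v**2.
No constant or linear terms (consistent with a singular point). Quadratic part: v**2. Cubic part: -3*u**3.
The quadratic part v**2 is a perfect square, so there is a single (double) tangent line v = 0, i.e. y = 1. Restricting the cubic part to that line (v = 0) leaves -3*u**3 ≠ 0, so f is not divisible by v and the branch is v² ≈ 3*u**3 to lowest order — this is a cusp.
Classification: cusp.


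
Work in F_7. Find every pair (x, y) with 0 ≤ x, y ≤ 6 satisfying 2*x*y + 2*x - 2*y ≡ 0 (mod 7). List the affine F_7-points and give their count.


Affine F_7-points: {(0, 0), (2, 5), (3, 2), (4, 1), (5, 4), (6, 3)}; count = 6.

For each of the 49 pairs (x, y) ∈ F_7², evaluate f(x, y) mod 7. Record the zeros.
  x = 0: [0↦0, 1↦5, 2↦3, 3↦1, 4↦6, 5↦4, 6↦2]  zeros at y ∈ {0}
  x = 1: [0↦2, 1↦2, 2↦2, 3↦2, 4↦2, 5↦2, 6↦2]  zeros at y ∈ ∅
  x = 2: [0↦4, 1↦6, 2↦1, 3↦3, 4↦5, 5↦0, 6↦2]  zeros at y ∈ {5}
  x = 3: [0↦6, 1↦3, 2↦0, 3↦4, 4↦1, 5↦5, 6↦2]  zeros at y ∈ {2}
  x = 4: [0↦1, 1↦0, 2↦6, 3↦5, 4↦4, 5↦3, 6↦2]  zeros at y ∈ {1}
  x = 5: [0↦3, 1↦4, 2↦5, 3↦6, 4↦0, 5↦1, 6↦2]  zeros at y ∈ {4}
  x = 6: [0↦5, 1↦1, 2↦4, 3↦0, 4↦3, 5↦6, 6↦2]  zeros at y ∈ {3}
Collecting zeros: affine points = {(0, 0), (2, 5), (3, 2), (4, 1), (5, 4), (6, 3)}.
Total count |C(F_7)_aff| = 6.


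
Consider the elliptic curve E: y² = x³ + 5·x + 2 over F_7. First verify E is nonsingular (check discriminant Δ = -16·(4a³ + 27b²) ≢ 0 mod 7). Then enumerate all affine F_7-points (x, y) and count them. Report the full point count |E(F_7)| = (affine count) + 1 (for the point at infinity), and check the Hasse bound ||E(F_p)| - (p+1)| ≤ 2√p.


Affine points = {(0, 3), (0, 4), (1, 1), (1, 6), (3, 3), (3, 4), (4, 3), (4, 4)}; affine count = 8; |E(F_7)| = 9.

Discriminant check: Δ ∝ 4a³ + 27b² = 4·5³ + 27·2² = 4·125 + 27·4 ≡ 6 (mod 7). Nonzero ⇒ E is nonsingular.
For each x ∈ F_7, compute rhs = x³ + 5·x + 2 mod 7, then count y ∈ F_7 with y² ≡ rhs.
  x = 0: rhs = 2, matching y values: 3, 4 (2 points).
  x = 1: rhs = 1, matching y values: 1, 6 (2 points).
  x = 2: rhs = 6, matching y values: none (0 points).
  x = 3: rhs = 2, matching y values: 3, 4 (2 points).
  x = 4: rhs = 2, matching y values: 3, 4 (2 points).
  x = 5: rhs = 5, matching y values: none (0 points).
  x = 6: rhs = 3, matching y values: none (0 points).
Total affine count: 8.
Full point count |E(F_7)| = 8 + 1 = 9.
Hasse bound: |9 − (7+1)| = |1| = 1 ≤ 2√7 ≈ 5.2915 ✓.


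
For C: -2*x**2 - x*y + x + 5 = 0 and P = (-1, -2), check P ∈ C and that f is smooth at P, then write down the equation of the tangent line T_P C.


Tangent line at P: 7*x + y + 9 = 0.

Step 1: f(-1, -2) = 0, so P lies on C.
Step 2: partial derivatives
  f_x(x, y) = -4*x - y + 1, f_y(x, y) = -x.
  f_x(P) = 7, f_y(P) = 1 (gradient nonzero, so P is smooth).
Step 3: tangent line at P: 7·(x − -1) + 1·(y − -2) = 0.
Expanding: 7*x + y + 9 = 0.


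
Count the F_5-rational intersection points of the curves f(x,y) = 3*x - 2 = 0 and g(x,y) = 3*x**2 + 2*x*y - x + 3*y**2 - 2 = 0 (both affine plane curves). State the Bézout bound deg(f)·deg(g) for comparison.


Common zeros: {(4, 2)}; count = 1; Bézout bound = 2.

deg(f) = 1, deg(g) = 2, so Bézout bound = 2.
Scan x ∈ F_5. For each x, list the y ∈ F_5 with f(x, y) ≡ 0 and those with g(x, y) ≡ 0 (mod 5); the common zeros in that column are the intersection.
  x = 0: f ≡ 0 at y ∈ ∅; g ≡ 0 at y ∈ {2, 3}; common: ∅.
  x = 1: f ≡ 0 at y ∈ ∅; g ≡ 0 at y ∈ {0, 1}; common: ∅.
  x = 2: f ≡ 0 at y ∈ ∅; g ≡ 0 at y ∈ {1}; common: ∅.
  x = 3: f ≡ 0 at y ∈ ∅; g ≡ 0 at y ∈ ∅; common: ∅.
  x = 4: f ≡ 0 at y ∈ {0, 1, 2, 3, 4}; g ≡ 0 at y ∈ {2}; common: {2}.
Collecting: common zeros = {(4, 2)}, so the count is 1.
Comparison with the Bézout bound: 1 ≤ 2 = deg(f)·deg(g), as expected for curves with no common component (the affine F_5-count falls short of the bound because intersections may lie at infinity, over extension fields, or carry multiplicity).


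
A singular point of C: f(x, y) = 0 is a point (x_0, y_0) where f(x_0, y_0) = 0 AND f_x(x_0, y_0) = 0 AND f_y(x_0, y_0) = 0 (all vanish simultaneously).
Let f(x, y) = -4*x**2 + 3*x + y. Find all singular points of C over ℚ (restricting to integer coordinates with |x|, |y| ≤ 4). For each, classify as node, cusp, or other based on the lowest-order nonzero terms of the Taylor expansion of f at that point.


No singular points in the scanned grid; C is smooth there.

Compute partial derivatives:
  f_x = 3 - 8*x.
  f_y = 1.
f_y = 1 is a nonzero constant, so f_y never vanishes: no point (x, y) can satisfy f = f_x = f_y = 0. In particular no (x, y) ∈ {−4, ..., 4}² is singular; the curve is smooth.


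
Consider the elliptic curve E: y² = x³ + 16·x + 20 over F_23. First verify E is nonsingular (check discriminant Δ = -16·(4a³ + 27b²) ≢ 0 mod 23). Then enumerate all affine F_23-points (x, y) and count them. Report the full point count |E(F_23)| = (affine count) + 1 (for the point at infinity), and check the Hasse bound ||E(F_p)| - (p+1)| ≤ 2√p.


Affine points = {(3, 7), (3, 16), (5, 8), (5, 15), (8, 4), (8, 19), (11, 3), (11, 20), (12, 10), (12, 13), (15, 1), (15, 22), (16, 5), (16, 18), (21, 7), (21, 16), (22, 7), (22, 16)}; affine count = 18; |E(F_23)| = 19.

Discriminant check: Δ ∝ 4a³ + 27b² = 4·16³ + 27·20² = 4·4096 + 27·400 ≡ 21 (mod 23). Nonzero ⇒ E is nonsingular.
For each x ∈ F_23, compute rhs = x³ + 16·x + 20 mod 23, then count y ∈ F_23 with y² ≡ rhs.
  x = 0: rhs = 20, matching y values: none (0 points).
  x = 1: rhs = 14, matching y values: none (0 points).
  x = 2: rhs = 14, matching y values: none (0 points).
  x = 3: rhs = 3, matching y values: 7, 16 (2 points).
  x = 4: rhs = 10, matching y values: none (0 points).
  x = 5: rhs = 18, matching y values: 8, 15 (2 points).
  x = 6: rhs = 10, matching y values: none (0 points).
  x = 7: rhs = 15, matching y values: none (0 points).
  x = 8: rhs = 16, matching y values: 4, 19 (2 points).
  x = 9: rhs = 19, matching y values: none (0 points).
  x = 10: rhs = 7, matching y values: none (0 points).
  x = 11: rhs = 9, matching y values: 3, 20 (2 points).
  x = 12: rhs = 8, matching y values: 10, 13 (2 points).
  x = 13: rhs = 10, matching y values: none (0 points).
  x = 14: rhs = 21, matching y values: none (0 points).
  x = 15: rhs = 1, matching y values: 1, 22 (2 points).
  x = 16: rhs = 2, matching y values: 5, 18 (2 points).
  x = 17: rhs = 7, matching y values: none (0 points).
  x = 18: rhs = 22, matching y values: none (0 points).
  x = 19: rhs = 7, matching y values: none (0 points).
  x = 20: rhs = 14, matching y values: none (0 points).
  x = 21: rhs = 3, matching y values: 7, 16 (2 points).
  x = 22: rhs = 3, matching y values: 7, 16 (2 points).
Total affine count: 18.
Full point count |E(F_23)| = 18 + 1 = 19.
Hasse bound: |19 − (23+1)| = |-5| = 5 ≤ 2√23 ≈ 9.5917 ✓.
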